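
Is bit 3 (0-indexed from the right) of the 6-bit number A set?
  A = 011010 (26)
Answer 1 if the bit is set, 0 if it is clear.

Bit 3 is the 4th from the right.
  011010
    ^
That bit is 1.

Answer: 1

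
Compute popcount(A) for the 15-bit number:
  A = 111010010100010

111010010100010
1-bits at positions (from bit 0 = LSB): 1, 5, 7, 10, 12, 13, 14
Count = 7

Answer: 7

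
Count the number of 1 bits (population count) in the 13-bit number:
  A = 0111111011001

0111111011001
1-bits at positions (from bit 0 = LSB): 0, 3, 4, 6, 7, 8, 9, 10, 11
Count = 9

Answer: 9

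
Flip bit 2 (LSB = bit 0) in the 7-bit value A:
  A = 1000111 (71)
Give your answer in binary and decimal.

Mask = 1 << 2 = 0000100
Bit 2 of A is 1; XOR with the mask flips it to 0.
  1000111
^ 0000100
---------
  1000011

Answer: 1000011 (67)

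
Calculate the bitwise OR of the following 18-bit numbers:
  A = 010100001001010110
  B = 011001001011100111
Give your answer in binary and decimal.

Apply | to each column (1 where either bit is 1):
  010100001001010110
| 011001001011100111
--------------------
  011101001011110111

Answer: 011101001011110111 (119543)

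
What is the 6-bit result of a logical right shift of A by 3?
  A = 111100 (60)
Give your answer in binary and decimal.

Logical shift right by 3: drop the bottom 3 bit(s), prepend 3 zero(s) on the left.
  111100  ->  keep [111], discard [100], prepend 000
= 000111

Answer: 000111 (7)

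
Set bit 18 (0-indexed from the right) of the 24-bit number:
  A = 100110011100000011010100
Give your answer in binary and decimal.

Mask = 1 << 18 = 000001000000000000000000
Bit 18 of A is 0, so OR-ing with the mask flips it to 1.
  100110011100000011010100
| 000001000000000000000000
--------------------------
  100111011100000011010100

Answer: 100111011100000011010100 (10338516)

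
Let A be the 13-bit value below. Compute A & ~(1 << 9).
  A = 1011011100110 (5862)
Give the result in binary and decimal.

Mask = ~(1 << 9) = 1110111111111
Bit 9 of A is 1, so AND-ing with the mask clears it to 0.
  1011011100110
& 1110111111111
---------------
  1010011100110

Answer: 1010011100110 (5350)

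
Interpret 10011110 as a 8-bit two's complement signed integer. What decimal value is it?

MSB is 1, so the value is negative. Find the magnitude:
1. Invert bits:  01100001
2. Add 1:        01100010  = 98
3. Apply sign:   -98

Answer: -98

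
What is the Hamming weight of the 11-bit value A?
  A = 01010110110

01010110110
1-bits at positions (from bit 0 = LSB): 1, 2, 4, 5, 7, 9
Count = 6

Answer: 6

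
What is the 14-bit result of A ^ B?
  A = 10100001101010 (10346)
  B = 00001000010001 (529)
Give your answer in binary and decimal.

Apply ^ to each column (1 where bits differ):
  10100001101010
^ 00001000010001
----------------
  10101001111011

Answer: 10101001111011 (10875)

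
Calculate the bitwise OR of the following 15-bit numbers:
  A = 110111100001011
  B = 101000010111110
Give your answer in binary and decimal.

Apply | to each column (1 where either bit is 1):
  110111100001011
| 101000010111110
-----------------
  111111110111111

Answer: 111111110111111 (32703)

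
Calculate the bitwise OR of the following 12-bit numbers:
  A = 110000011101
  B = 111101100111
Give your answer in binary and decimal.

Apply | to each column (1 where either bit is 1):
  110000011101
| 111101100111
--------------
  111101111111

Answer: 111101111111 (3967)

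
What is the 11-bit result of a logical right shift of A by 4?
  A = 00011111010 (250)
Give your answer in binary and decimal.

Logical shift right by 4: drop the bottom 4 bit(s), prepend 4 zero(s) on the left.
  00011111010  ->  keep [0001111], discard [1010], prepend 0000
= 00000001111

Answer: 00000001111 (15)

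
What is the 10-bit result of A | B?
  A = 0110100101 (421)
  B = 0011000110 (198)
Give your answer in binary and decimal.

Apply | to each column (1 where either bit is 1):
  0110100101
| 0011000110
------------
  0111100111

Answer: 0111100111 (487)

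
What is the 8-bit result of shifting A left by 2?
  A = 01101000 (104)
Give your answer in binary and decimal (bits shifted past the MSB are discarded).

Shift left by 2: drop the top 2 bit(s), append 2 zero(s) on the right.
  01101000  ->  discard [01], keep [101000], append 00
= 10100000

Answer: 10100000 (160)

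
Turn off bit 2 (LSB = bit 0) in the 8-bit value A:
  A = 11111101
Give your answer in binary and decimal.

Mask = ~(1 << 2) = 11111011
Bit 2 of A is 1, so AND-ing with the mask clears it to 0.
  11111101
& 11111011
----------
  11111001

Answer: 11111001 (249)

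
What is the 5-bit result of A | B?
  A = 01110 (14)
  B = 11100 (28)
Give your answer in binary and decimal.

Apply | to each column (1 where either bit is 1):
  01110
| 11100
-------
  11110

Answer: 11110 (30)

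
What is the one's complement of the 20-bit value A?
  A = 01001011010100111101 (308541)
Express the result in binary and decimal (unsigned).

Flip each bit (0->1, 1->0):
  01001011010100111101
  10110100101011000010

Answer: 10110100101011000010 (740034)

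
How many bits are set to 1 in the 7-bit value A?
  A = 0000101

0000101
1-bits at positions (from bit 0 = LSB): 0, 2
Count = 2

Answer: 2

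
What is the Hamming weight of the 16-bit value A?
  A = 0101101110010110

0101101110010110
1-bits at positions (from bit 0 = LSB): 1, 2, 4, 7, 8, 9, 11, 12, 14
Count = 9

Answer: 9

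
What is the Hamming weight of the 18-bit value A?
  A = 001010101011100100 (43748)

001010101011100100
1-bits at positions (from bit 0 = LSB): 2, 5, 6, 7, 9, 11, 13, 15
Count = 8

Answer: 8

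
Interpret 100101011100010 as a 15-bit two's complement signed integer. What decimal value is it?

MSB is 1, so the value is negative. Find the magnitude:
1. Invert bits:  011010100011101
2. Add 1:        011010100011110  = 13598
3. Apply sign:   -13598

Answer: -13598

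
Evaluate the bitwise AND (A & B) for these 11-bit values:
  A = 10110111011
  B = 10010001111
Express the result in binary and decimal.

Apply & to each column (1 only where both bits are 1):
  10110111011
& 10010001111
-------------
  10010001011

Answer: 10010001011 (1163)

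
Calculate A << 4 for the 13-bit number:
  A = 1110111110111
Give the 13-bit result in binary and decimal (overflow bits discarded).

Shift left by 4: drop the top 4 bit(s), append 4 zero(s) on the right.
  1110111110111  ->  discard [1110], keep [111110111], append 0000
= 1111101110000

Answer: 1111101110000 (8048)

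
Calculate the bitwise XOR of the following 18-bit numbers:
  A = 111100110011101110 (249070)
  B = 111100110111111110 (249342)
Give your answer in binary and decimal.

Apply ^ to each column (1 where bits differ):
  111100110011101110
^ 111100110111111110
--------------------
  000000000100010000

Answer: 000000000100010000 (272)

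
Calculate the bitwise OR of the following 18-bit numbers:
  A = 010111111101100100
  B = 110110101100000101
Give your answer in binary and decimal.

Apply | to each column (1 where either bit is 1):
  010111111101100100
| 110110101100000101
--------------------
  110111111101100101

Answer: 110111111101100101 (229221)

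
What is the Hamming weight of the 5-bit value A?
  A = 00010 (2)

00010
1-bits at positions (from bit 0 = LSB): 1
Count = 1

Answer: 1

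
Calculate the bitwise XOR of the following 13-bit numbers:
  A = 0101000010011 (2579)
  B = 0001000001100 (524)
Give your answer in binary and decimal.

Apply ^ to each column (1 where bits differ):
  0101000010011
^ 0001000001100
---------------
  0100000011111

Answer: 0100000011111 (2079)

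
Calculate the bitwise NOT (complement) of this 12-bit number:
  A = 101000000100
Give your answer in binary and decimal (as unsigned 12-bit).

Flip each bit (0->1, 1->0):
  101000000100
  010111111011

Answer: 010111111011 (1531)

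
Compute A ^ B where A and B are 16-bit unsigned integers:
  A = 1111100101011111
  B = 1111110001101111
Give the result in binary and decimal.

Apply ^ to each column (1 where bits differ):
  1111100101011111
^ 1111110001101111
------------------
  0000010100110000

Answer: 0000010100110000 (1328)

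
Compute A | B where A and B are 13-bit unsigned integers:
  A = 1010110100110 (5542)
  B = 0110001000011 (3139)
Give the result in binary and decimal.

Apply | to each column (1 where either bit is 1):
  1010110100110
| 0110001000011
---------------
  1110111100111

Answer: 1110111100111 (7655)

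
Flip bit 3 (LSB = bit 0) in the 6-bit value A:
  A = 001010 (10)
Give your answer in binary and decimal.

Mask = 1 << 3 = 001000
Bit 3 of A is 1; XOR with the mask flips it to 0.
  001010
^ 001000
--------
  000010

Answer: 000010 (2)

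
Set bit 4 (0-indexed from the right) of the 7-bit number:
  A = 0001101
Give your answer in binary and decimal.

Mask = 1 << 4 = 0010000
Bit 4 of A is 0, so OR-ing with the mask flips it to 1.
  0001101
| 0010000
---------
  0011101

Answer: 0011101 (29)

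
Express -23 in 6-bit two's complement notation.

1. Binary of +23:  010111
2. Invert bits:     101000
3. Add 1:           101001

Answer: 101001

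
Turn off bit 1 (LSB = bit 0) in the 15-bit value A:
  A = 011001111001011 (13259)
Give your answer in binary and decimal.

Mask = ~(1 << 1) = 111111111111101
Bit 1 of A is 1, so AND-ing with the mask clears it to 0.
  011001111001011
& 111111111111101
-----------------
  011001111001001

Answer: 011001111001001 (13257)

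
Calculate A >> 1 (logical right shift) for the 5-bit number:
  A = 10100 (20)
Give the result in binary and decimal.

Logical shift right by 1: drop the bottom 1 bit(s), prepend 1 zero(s) on the left.
  10100  ->  keep [1010], discard [0], prepend 0
= 01010

Answer: 01010 (10)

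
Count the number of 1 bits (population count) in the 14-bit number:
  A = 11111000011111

11111000011111
1-bits at positions (from bit 0 = LSB): 0, 1, 2, 3, 4, 9, 10, 11, 12, 13
Count = 10

Answer: 10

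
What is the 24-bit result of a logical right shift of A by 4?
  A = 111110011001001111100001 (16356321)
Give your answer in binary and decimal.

Logical shift right by 4: drop the bottom 4 bit(s), prepend 4 zero(s) on the left.
  111110011001001111100001  ->  keep [11111001100100111110], discard [0001], prepend 0000
= 000011111001100100111110

Answer: 000011111001100100111110 (1022270)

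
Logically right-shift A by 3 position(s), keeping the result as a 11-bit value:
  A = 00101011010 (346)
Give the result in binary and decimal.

Logical shift right by 3: drop the bottom 3 bit(s), prepend 3 zero(s) on the left.
  00101011010  ->  keep [00101011], discard [010], prepend 000
= 00000101011

Answer: 00000101011 (43)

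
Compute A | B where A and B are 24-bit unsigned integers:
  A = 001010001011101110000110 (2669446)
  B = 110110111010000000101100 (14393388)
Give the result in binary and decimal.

Apply | to each column (1 where either bit is 1):
  001010001011101110000110
| 110110111010000000101100
--------------------------
  111110111011101110101110

Answer: 111110111011101110101110 (16497582)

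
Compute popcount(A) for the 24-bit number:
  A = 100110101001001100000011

100110101001001100000011
1-bits at positions (from bit 0 = LSB): 0, 1, 8, 9, 12, 15, 17, 19, 20, 23
Count = 10

Answer: 10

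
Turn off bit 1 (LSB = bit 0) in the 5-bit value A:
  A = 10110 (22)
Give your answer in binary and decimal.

Mask = ~(1 << 1) = 11101
Bit 1 of A is 1, so AND-ing with the mask clears it to 0.
  10110
& 11101
-------
  10100

Answer: 10100 (20)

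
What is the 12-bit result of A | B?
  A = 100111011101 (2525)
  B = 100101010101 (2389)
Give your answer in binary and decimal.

Apply | to each column (1 where either bit is 1):
  100111011101
| 100101010101
--------------
  100111011101

Answer: 100111011101 (2525)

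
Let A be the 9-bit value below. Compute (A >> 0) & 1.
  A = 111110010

Bit 0 is the 1st from the right.
  111110010
          ^
That bit is 0.

Answer: 0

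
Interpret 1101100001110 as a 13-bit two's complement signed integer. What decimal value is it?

MSB is 1, so the value is negative. Find the magnitude:
1. Invert bits:  0010011110001
2. Add 1:        0010011110010  = 1266
3. Apply sign:   -1266

Answer: -1266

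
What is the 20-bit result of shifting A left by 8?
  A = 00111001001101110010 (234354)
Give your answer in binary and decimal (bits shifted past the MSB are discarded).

Shift left by 8: drop the top 8 bit(s), append 8 zero(s) on the right.
  00111001001101110010  ->  discard [00111001], keep [001101110010], append 00000000
= 00110111001000000000

Answer: 00110111001000000000 (225792)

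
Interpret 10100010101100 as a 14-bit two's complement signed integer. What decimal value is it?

MSB is 1, so the value is negative. Find the magnitude:
1. Invert bits:  01011101010011
2. Add 1:        01011101010100  = 5972
3. Apply sign:   -5972

Answer: -5972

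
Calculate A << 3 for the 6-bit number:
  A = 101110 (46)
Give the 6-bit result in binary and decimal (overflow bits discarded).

Shift left by 3: drop the top 3 bit(s), append 3 zero(s) on the right.
  101110  ->  discard [101], keep [110], append 000
= 110000

Answer: 110000 (48)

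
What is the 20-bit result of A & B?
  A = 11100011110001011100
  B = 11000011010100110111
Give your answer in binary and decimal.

Apply & to each column (1 only where both bits are 1):
  11100011110001011100
& 11000011010100110111
----------------------
  11000011010000010100

Answer: 11000011010000010100 (799764)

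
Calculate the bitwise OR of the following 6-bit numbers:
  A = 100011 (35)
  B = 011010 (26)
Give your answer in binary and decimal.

Apply | to each column (1 where either bit is 1):
  100011
| 011010
--------
  111011

Answer: 111011 (59)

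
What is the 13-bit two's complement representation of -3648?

1. Binary of +3648:  0111001000000
2. Invert bits:     1000110111111
3. Add 1:           1000111000000

Answer: 1000111000000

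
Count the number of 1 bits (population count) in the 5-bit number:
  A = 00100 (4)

00100
1-bits at positions (from bit 0 = LSB): 2
Count = 1

Answer: 1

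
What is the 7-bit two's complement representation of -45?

1. Binary of +45:  0101101
2. Invert bits:     1010010
3. Add 1:           1010011

Answer: 1010011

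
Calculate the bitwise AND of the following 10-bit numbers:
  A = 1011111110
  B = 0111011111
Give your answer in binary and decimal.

Apply & to each column (1 only where both bits are 1):
  1011111110
& 0111011111
------------
  0011011110

Answer: 0011011110 (222)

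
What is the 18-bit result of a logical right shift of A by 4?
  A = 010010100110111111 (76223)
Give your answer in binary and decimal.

Logical shift right by 4: drop the bottom 4 bit(s), prepend 4 zero(s) on the left.
  010010100110111111  ->  keep [01001010011011], discard [1111], prepend 0000
= 000001001010011011

Answer: 000001001010011011 (4763)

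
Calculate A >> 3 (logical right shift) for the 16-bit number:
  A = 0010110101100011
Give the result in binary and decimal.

Logical shift right by 3: drop the bottom 3 bit(s), prepend 3 zero(s) on the left.
  0010110101100011  ->  keep [0010110101100], discard [011], prepend 000
= 0000010110101100

Answer: 0000010110101100 (1452)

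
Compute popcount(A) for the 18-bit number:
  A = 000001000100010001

000001000100010001
1-bits at positions (from bit 0 = LSB): 0, 4, 8, 12
Count = 4

Answer: 4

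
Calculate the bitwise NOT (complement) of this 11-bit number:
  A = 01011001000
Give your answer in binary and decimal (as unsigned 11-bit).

Flip each bit (0->1, 1->0):
  01011001000
  10100110111

Answer: 10100110111 (1335)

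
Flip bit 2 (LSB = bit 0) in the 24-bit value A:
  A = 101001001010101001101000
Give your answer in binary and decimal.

Mask = 1 << 2 = 000000000000000000000100
Bit 2 of A is 0; XOR with the mask flips it to 1.
  101001001010101001101000
^ 000000000000000000000100
--------------------------
  101001001010101001101100

Answer: 101001001010101001101100 (10791532)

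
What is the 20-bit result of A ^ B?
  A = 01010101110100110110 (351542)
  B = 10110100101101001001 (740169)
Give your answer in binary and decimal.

Apply ^ to each column (1 where bits differ):
  01010101110100110110
^ 10110100101101001001
----------------------
  11100001011001111111

Answer: 11100001011001111111 (923263)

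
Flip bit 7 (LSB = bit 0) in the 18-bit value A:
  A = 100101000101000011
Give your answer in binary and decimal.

Mask = 1 << 7 = 000000000010000000
Bit 7 of A is 0; XOR with the mask flips it to 1.
  100101000101000011
^ 000000000010000000
--------------------
  100101000111000011

Answer: 100101000111000011 (152003)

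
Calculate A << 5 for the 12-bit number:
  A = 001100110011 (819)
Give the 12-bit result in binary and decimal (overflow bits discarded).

Shift left by 5: drop the top 5 bit(s), append 5 zero(s) on the right.
  001100110011  ->  discard [00110], keep [0110011], append 00000
= 011001100000

Answer: 011001100000 (1632)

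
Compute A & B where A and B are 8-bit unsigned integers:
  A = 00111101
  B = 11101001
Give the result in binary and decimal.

Apply & to each column (1 only where both bits are 1):
  00111101
& 11101001
----------
  00101001

Answer: 00101001 (41)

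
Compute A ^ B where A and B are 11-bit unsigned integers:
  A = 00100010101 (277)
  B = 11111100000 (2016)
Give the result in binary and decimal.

Apply ^ to each column (1 where bits differ):
  00100010101
^ 11111100000
-------------
  11011110101

Answer: 11011110101 (1781)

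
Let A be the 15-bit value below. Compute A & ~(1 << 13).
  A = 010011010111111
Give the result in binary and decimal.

Mask = ~(1 << 13) = 101111111111111
Bit 13 of A is 1, so AND-ing with the mask clears it to 0.
  010011010111111
& 101111111111111
-----------------
  000011010111111

Answer: 000011010111111 (1727)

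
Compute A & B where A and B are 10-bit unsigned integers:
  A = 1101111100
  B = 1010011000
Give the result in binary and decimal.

Apply & to each column (1 only where both bits are 1):
  1101111100
& 1010011000
------------
  1000011000

Answer: 1000011000 (536)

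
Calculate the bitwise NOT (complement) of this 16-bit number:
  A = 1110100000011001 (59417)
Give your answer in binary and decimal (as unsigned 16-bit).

Flip each bit (0->1, 1->0):
  1110100000011001
  0001011111100110

Answer: 0001011111100110 (6118)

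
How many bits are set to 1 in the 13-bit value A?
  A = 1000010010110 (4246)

1000010010110
1-bits at positions (from bit 0 = LSB): 1, 2, 4, 7, 12
Count = 5

Answer: 5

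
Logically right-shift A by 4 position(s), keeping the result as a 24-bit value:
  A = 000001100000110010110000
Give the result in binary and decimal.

Logical shift right by 4: drop the bottom 4 bit(s), prepend 4 zero(s) on the left.
  000001100000110010110000  ->  keep [00000110000011001011], discard [0000], prepend 0000
= 000000000110000011001011

Answer: 000000000110000011001011 (24779)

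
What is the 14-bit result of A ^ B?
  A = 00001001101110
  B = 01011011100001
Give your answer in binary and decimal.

Apply ^ to each column (1 where bits differ):
  00001001101110
^ 01011011100001
----------------
  01010010001111

Answer: 01010010001111 (5263)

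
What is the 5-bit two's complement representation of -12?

1. Binary of +12:  01100
2. Invert bits:     10011
3. Add 1:           10100

Answer: 10100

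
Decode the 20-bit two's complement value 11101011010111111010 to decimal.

MSB is 1, so the value is negative. Find the magnitude:
1. Invert bits:  00010100101000000101
2. Add 1:        00010100101000000110  = 84486
3. Apply sign:   -84486

Answer: -84486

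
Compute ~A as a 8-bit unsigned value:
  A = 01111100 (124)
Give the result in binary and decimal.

Flip each bit (0->1, 1->0):
  01111100
  10000011

Answer: 10000011 (131)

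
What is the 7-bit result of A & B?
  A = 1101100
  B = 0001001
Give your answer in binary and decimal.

Apply & to each column (1 only where both bits are 1):
  1101100
& 0001001
---------
  0001000

Answer: 0001000 (8)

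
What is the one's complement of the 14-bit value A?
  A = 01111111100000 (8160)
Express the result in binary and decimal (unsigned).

Flip each bit (0->1, 1->0):
  01111111100000
  10000000011111

Answer: 10000000011111 (8223)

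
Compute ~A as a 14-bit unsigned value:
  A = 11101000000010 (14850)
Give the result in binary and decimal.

Flip each bit (0->1, 1->0):
  11101000000010
  00010111111101

Answer: 00010111111101 (1533)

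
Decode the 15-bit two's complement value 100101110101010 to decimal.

MSB is 1, so the value is negative. Find the magnitude:
1. Invert bits:  011010001010101
2. Add 1:        011010001010110  = 13398
3. Apply sign:   -13398

Answer: -13398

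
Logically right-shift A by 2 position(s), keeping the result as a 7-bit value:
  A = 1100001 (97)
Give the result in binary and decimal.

Logical shift right by 2: drop the bottom 2 bit(s), prepend 2 zero(s) on the left.
  1100001  ->  keep [11000], discard [01], prepend 00
= 0011000

Answer: 0011000 (24)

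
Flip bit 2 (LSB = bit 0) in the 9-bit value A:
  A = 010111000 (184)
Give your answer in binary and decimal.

Mask = 1 << 2 = 000000100
Bit 2 of A is 0; XOR with the mask flips it to 1.
  010111000
^ 000000100
-----------
  010111100

Answer: 010111100 (188)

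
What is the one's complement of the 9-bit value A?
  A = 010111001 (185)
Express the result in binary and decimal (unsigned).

Flip each bit (0->1, 1->0):
  010111001
  101000110

Answer: 101000110 (326)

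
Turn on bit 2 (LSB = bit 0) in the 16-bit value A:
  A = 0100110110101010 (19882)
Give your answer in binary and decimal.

Mask = 1 << 2 = 0000000000000100
Bit 2 of A is 0, so OR-ing with the mask flips it to 1.
  0100110110101010
| 0000000000000100
------------------
  0100110110101110

Answer: 0100110110101110 (19886)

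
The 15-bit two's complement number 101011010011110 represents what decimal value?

MSB is 1, so the value is negative. Find the magnitude:
1. Invert bits:  010100101100001
2. Add 1:        010100101100010  = 10594
3. Apply sign:   -10594

Answer: -10594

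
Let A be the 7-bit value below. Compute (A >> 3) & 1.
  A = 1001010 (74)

Bit 3 is the 4th from the right.
  1001010
     ^
That bit is 1.

Answer: 1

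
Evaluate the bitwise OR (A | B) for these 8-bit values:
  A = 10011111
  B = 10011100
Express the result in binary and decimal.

Apply | to each column (1 where either bit is 1):
  10011111
| 10011100
----------
  10011111

Answer: 10011111 (159)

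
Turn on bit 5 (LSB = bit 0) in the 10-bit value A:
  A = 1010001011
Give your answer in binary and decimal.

Mask = 1 << 5 = 0000100000
Bit 5 of A is 0, so OR-ing with the mask flips it to 1.
  1010001011
| 0000100000
------------
  1010101011

Answer: 1010101011 (683)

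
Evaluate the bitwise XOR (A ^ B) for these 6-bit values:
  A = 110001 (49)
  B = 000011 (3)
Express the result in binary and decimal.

Apply ^ to each column (1 where bits differ):
  110001
^ 000011
--------
  110010

Answer: 110010 (50)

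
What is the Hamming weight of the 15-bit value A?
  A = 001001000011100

001001000011100
1-bits at positions (from bit 0 = LSB): 2, 3, 4, 9, 12
Count = 5

Answer: 5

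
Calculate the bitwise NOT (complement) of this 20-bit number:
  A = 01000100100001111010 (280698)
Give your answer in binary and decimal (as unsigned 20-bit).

Flip each bit (0->1, 1->0):
  01000100100001111010
  10111011011110000101

Answer: 10111011011110000101 (767877)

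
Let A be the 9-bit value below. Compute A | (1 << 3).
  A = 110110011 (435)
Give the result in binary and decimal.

Mask = 1 << 3 = 000001000
Bit 3 of A is 0, so OR-ing with the mask flips it to 1.
  110110011
| 000001000
-----------
  110111011

Answer: 110111011 (443)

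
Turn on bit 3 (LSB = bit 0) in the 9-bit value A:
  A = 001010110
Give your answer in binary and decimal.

Mask = 1 << 3 = 000001000
Bit 3 of A is 0, so OR-ing with the mask flips it to 1.
  001010110
| 000001000
-----------
  001011110

Answer: 001011110 (94)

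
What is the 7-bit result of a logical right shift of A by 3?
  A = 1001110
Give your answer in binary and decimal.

Logical shift right by 3: drop the bottom 3 bit(s), prepend 3 zero(s) on the left.
  1001110  ->  keep [1001], discard [110], prepend 000
= 0001001

Answer: 0001001 (9)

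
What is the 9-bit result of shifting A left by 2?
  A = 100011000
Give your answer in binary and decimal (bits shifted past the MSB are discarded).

Shift left by 2: drop the top 2 bit(s), append 2 zero(s) on the right.
  100011000  ->  discard [10], keep [0011000], append 00
= 001100000

Answer: 001100000 (96)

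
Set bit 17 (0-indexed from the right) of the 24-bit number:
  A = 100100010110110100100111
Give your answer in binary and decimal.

Mask = 1 << 17 = 000000100000000000000000
Bit 17 of A is 0, so OR-ing with the mask flips it to 1.
  100100010110110100100111
| 000000100000000000000000
--------------------------
  100100110110110100100111

Answer: 100100110110110100100111 (9661735)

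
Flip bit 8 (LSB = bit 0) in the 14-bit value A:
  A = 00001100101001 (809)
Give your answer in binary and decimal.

Mask = 1 << 8 = 00000100000000
Bit 8 of A is 1; XOR with the mask flips it to 0.
  00001100101001
^ 00000100000000
----------------
  00001000101001

Answer: 00001000101001 (553)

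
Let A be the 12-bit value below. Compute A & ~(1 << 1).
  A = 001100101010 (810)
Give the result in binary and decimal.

Mask = ~(1 << 1) = 111111111101
Bit 1 of A is 1, so AND-ing with the mask clears it to 0.
  001100101010
& 111111111101
--------------
  001100101000

Answer: 001100101000 (808)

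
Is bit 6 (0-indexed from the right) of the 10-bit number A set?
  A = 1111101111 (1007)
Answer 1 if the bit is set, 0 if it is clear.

Bit 6 is the 7th from the right.
  1111101111
     ^
That bit is 1.

Answer: 1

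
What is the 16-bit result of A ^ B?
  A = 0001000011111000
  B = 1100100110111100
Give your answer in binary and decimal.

Apply ^ to each column (1 where bits differ):
  0001000011111000
^ 1100100110111100
------------------
  1101100101000100

Answer: 1101100101000100 (55620)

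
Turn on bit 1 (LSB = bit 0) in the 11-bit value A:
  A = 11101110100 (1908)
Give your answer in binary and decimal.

Mask = 1 << 1 = 00000000010
Bit 1 of A is 0, so OR-ing with the mask flips it to 1.
  11101110100
| 00000000010
-------------
  11101110110

Answer: 11101110110 (1910)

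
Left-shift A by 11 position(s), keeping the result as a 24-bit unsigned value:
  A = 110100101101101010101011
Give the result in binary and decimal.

Shift left by 11: drop the top 11 bit(s), append 11 zero(s) on the right.
  110100101101101010101011  ->  discard [11010010110], keep [1101010101011], append 00000000000
= 110101010101100000000000

Answer: 110101010101100000000000 (13981696)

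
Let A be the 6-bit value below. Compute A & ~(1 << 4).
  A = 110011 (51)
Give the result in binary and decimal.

Mask = ~(1 << 4) = 101111
Bit 4 of A is 1, so AND-ing with the mask clears it to 0.
  110011
& 101111
--------
  100011

Answer: 100011 (35)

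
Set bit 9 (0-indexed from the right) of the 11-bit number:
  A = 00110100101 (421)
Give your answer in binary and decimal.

Mask = 1 << 9 = 01000000000
Bit 9 of A is 0, so OR-ing with the mask flips it to 1.
  00110100101
| 01000000000
-------------
  01110100101

Answer: 01110100101 (933)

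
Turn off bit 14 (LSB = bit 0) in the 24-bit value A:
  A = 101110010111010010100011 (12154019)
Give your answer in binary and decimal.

Mask = ~(1 << 14) = 111111111011111111111111
Bit 14 of A is 1, so AND-ing with the mask clears it to 0.
  101110010111010010100011
& 111111111011111111111111
--------------------------
  101110010011010010100011

Answer: 101110010011010010100011 (12137635)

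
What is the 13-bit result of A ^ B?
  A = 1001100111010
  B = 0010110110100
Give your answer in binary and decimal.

Apply ^ to each column (1 where bits differ):
  1001100111010
^ 0010110110100
---------------
  1011010001110

Answer: 1011010001110 (5774)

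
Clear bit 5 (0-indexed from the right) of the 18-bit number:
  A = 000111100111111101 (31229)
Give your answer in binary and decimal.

Mask = ~(1 << 5) = 111111111111011111
Bit 5 of A is 1, so AND-ing with the mask clears it to 0.
  000111100111111101
& 111111111111011111
--------------------
  000111100111011101

Answer: 000111100111011101 (31197)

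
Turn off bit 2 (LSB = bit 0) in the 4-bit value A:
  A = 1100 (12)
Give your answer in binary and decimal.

Mask = ~(1 << 2) = 1011
Bit 2 of A is 1, so AND-ing with the mask clears it to 0.
  1100
& 1011
------
  1000

Answer: 1000 (8)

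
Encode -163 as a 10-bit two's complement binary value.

1. Binary of +163:  0010100011
2. Invert bits:     1101011100
3. Add 1:           1101011101

Answer: 1101011101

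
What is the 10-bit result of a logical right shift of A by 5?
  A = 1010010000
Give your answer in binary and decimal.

Logical shift right by 5: drop the bottom 5 bit(s), prepend 5 zero(s) on the left.
  1010010000  ->  keep [10100], discard [10000], prepend 00000
= 0000010100

Answer: 0000010100 (20)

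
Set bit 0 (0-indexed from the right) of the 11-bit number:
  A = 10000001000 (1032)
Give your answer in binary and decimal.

Mask = 1 << 0 = 00000000001
Bit 0 of A is 0, so OR-ing with the mask flips it to 1.
  10000001000
| 00000000001
-------------
  10000001001

Answer: 10000001001 (1033)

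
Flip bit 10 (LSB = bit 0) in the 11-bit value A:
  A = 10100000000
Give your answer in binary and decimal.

Mask = 1 << 10 = 10000000000
Bit 10 of A is 1; XOR with the mask flips it to 0.
  10100000000
^ 10000000000
-------------
  00100000000

Answer: 00100000000 (256)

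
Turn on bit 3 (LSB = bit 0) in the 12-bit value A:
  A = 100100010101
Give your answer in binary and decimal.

Mask = 1 << 3 = 000000001000
Bit 3 of A is 0, so OR-ing with the mask flips it to 1.
  100100010101
| 000000001000
--------------
  100100011101

Answer: 100100011101 (2333)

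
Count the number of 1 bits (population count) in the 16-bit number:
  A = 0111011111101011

0111011111101011
1-bits at positions (from bit 0 = LSB): 0, 1, 3, 5, 6, 7, 8, 9, 10, 12, 13, 14
Count = 12

Answer: 12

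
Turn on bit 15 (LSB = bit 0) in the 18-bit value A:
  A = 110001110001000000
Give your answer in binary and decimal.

Mask = 1 << 15 = 001000000000000000
Bit 15 of A is 0, so OR-ing with the mask flips it to 1.
  110001110001000000
| 001000000000000000
--------------------
  111001110001000000

Answer: 111001110001000000 (236608)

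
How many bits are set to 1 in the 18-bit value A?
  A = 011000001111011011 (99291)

011000001111011011
1-bits at positions (from bit 0 = LSB): 0, 1, 3, 4, 6, 7, 8, 9, 15, 16
Count = 10

Answer: 10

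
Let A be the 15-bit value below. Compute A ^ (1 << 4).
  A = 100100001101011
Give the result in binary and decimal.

Mask = 1 << 4 = 000000000010000
Bit 4 of A is 0; XOR with the mask flips it to 1.
  100100001101011
^ 000000000010000
-----------------
  100100001111011

Answer: 100100001111011 (18555)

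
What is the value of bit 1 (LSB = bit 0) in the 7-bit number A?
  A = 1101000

Bit 1 is the 2nd from the right.
  1101000
       ^
That bit is 0.

Answer: 0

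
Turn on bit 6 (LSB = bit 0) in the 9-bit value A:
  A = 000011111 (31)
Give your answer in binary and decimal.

Mask = 1 << 6 = 001000000
Bit 6 of A is 0, so OR-ing with the mask flips it to 1.
  000011111
| 001000000
-----------
  001011111

Answer: 001011111 (95)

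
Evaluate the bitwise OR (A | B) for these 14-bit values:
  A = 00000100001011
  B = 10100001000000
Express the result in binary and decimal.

Apply | to each column (1 where either bit is 1):
  00000100001011
| 10100001000000
----------------
  10100101001011

Answer: 10100101001011 (10571)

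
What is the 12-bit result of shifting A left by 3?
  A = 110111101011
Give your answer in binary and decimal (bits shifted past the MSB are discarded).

Shift left by 3: drop the top 3 bit(s), append 3 zero(s) on the right.
  110111101011  ->  discard [110], keep [111101011], append 000
= 111101011000

Answer: 111101011000 (3928)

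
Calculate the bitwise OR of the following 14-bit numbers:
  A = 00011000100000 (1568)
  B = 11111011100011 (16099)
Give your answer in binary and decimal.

Apply | to each column (1 where either bit is 1):
  00011000100000
| 11111011100011
----------------
  11111011100011

Answer: 11111011100011 (16099)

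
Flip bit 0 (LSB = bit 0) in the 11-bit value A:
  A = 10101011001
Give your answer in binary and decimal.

Mask = 1 << 0 = 00000000001
Bit 0 of A is 1; XOR with the mask flips it to 0.
  10101011001
^ 00000000001
-------------
  10101011000

Answer: 10101011000 (1368)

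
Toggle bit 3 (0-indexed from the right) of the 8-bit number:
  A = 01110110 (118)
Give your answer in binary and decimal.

Mask = 1 << 3 = 00001000
Bit 3 of A is 0; XOR with the mask flips it to 1.
  01110110
^ 00001000
----------
  01111110

Answer: 01111110 (126)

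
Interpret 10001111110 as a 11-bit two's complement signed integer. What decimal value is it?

MSB is 1, so the value is negative. Find the magnitude:
1. Invert bits:  01110000001
2. Add 1:        01110000010  = 898
3. Apply sign:   -898

Answer: -898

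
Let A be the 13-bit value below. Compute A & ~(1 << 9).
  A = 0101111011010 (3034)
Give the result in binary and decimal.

Mask = ~(1 << 9) = 1110111111111
Bit 9 of A is 1, so AND-ing with the mask clears it to 0.
  0101111011010
& 1110111111111
---------------
  0100111011010

Answer: 0100111011010 (2522)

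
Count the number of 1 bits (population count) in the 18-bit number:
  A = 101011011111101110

101011011111101110
1-bits at positions (from bit 0 = LSB): 1, 2, 3, 5, 6, 7, 8, 9, 10, 12, 13, 15, 17
Count = 13

Answer: 13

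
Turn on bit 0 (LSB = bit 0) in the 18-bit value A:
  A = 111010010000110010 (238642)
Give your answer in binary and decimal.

Mask = 1 << 0 = 000000000000000001
Bit 0 of A is 0, so OR-ing with the mask flips it to 1.
  111010010000110010
| 000000000000000001
--------------------
  111010010000110011

Answer: 111010010000110011 (238643)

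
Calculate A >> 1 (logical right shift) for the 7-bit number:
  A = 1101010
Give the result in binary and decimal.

Logical shift right by 1: drop the bottom 1 bit(s), prepend 1 zero(s) on the left.
  1101010  ->  keep [110101], discard [0], prepend 0
= 0110101

Answer: 0110101 (53)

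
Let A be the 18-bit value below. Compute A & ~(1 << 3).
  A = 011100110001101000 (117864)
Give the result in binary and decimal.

Mask = ~(1 << 3) = 111111111111110111
Bit 3 of A is 1, so AND-ing with the mask clears it to 0.
  011100110001101000
& 111111111111110111
--------------------
  011100110001100000

Answer: 011100110001100000 (117856)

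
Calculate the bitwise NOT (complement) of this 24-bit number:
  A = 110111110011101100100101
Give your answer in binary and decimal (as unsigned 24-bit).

Flip each bit (0->1, 1->0):
  110111110011101100100101
  001000001100010011011010

Answer: 001000001100010011011010 (2147546)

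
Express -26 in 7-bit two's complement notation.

1. Binary of +26:  0011010
2. Invert bits:     1100101
3. Add 1:           1100110

Answer: 1100110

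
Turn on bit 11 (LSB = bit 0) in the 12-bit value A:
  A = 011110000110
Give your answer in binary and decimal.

Mask = 1 << 11 = 100000000000
Bit 11 of A is 0, so OR-ing with the mask flips it to 1.
  011110000110
| 100000000000
--------------
  111110000110

Answer: 111110000110 (3974)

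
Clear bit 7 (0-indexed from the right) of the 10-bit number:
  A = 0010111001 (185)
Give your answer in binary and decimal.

Mask = ~(1 << 7) = 1101111111
Bit 7 of A is 1, so AND-ing with the mask clears it to 0.
  0010111001
& 1101111111
------------
  0000111001

Answer: 0000111001 (57)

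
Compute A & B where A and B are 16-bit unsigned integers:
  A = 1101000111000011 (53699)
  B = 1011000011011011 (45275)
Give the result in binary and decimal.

Apply & to each column (1 only where both bits are 1):
  1101000111000011
& 1011000011011011
------------------
  1001000011000011

Answer: 1001000011000011 (37059)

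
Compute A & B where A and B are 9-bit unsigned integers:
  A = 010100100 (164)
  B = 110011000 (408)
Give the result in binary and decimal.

Apply & to each column (1 only where both bits are 1):
  010100100
& 110011000
-----------
  010000000

Answer: 010000000 (128)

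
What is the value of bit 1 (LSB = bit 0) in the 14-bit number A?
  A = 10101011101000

Bit 1 is the 2nd from the right.
  10101011101000
              ^
That bit is 0.

Answer: 0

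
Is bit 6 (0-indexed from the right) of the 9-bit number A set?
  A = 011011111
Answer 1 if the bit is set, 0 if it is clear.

Bit 6 is the 7th from the right.
  011011111
    ^
That bit is 1.

Answer: 1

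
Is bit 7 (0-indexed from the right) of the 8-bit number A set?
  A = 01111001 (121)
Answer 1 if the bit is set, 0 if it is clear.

Bit 7 is the 8th from the right.
  01111001
  ^
That bit is 0.

Answer: 0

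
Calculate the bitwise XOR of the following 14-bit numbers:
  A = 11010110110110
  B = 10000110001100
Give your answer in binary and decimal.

Apply ^ to each column (1 where bits differ):
  11010110110110
^ 10000110001100
----------------
  01010000111010

Answer: 01010000111010 (5178)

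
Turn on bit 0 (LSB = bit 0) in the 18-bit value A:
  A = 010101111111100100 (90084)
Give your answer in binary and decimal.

Mask = 1 << 0 = 000000000000000001
Bit 0 of A is 0, so OR-ing with the mask flips it to 1.
  010101111111100100
| 000000000000000001
--------------------
  010101111111100101

Answer: 010101111111100101 (90085)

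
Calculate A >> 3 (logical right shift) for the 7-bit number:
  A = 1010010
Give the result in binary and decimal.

Logical shift right by 3: drop the bottom 3 bit(s), prepend 3 zero(s) on the left.
  1010010  ->  keep [1010], discard [010], prepend 000
= 0001010

Answer: 0001010 (10)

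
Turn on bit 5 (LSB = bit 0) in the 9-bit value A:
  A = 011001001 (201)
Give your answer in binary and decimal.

Mask = 1 << 5 = 000100000
Bit 5 of A is 0, so OR-ing with the mask flips it to 1.
  011001001
| 000100000
-----------
  011101001

Answer: 011101001 (233)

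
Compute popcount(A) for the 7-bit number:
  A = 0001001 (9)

0001001
1-bits at positions (from bit 0 = LSB): 0, 3
Count = 2

Answer: 2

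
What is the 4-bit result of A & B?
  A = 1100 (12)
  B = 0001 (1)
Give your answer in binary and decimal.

Apply & to each column (1 only where both bits are 1):
  1100
& 0001
------
  0000

Answer: 0000 (0)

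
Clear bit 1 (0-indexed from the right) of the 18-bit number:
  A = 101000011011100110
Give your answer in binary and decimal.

Mask = ~(1 << 1) = 111111111111111101
Bit 1 of A is 1, so AND-ing with the mask clears it to 0.
  101000011011100110
& 111111111111111101
--------------------
  101000011011100100

Answer: 101000011011100100 (165604)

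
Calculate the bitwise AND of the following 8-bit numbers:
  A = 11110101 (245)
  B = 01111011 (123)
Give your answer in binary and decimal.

Apply & to each column (1 only where both bits are 1):
  11110101
& 01111011
----------
  01110001

Answer: 01110001 (113)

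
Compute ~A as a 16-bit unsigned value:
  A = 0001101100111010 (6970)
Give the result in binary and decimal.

Flip each bit (0->1, 1->0):
  0001101100111010
  1110010011000101

Answer: 1110010011000101 (58565)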